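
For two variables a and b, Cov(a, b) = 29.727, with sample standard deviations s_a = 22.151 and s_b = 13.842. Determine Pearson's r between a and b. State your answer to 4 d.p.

0.0970

r = Cov(a,b) / (s_a · s_b) = 29.727 / (22.151 × 13.842)
  = 29.727 / 306.6141 ≈ 0.0970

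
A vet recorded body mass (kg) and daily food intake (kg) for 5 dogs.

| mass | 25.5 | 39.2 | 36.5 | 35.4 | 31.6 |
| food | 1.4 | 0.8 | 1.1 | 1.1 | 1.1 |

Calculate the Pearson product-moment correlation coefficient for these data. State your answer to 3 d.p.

n = 5, Σx = 168.2, Σy = 5.5, Σx² = 5770.86, Σy² = 6.23, Σxy = 180.91
nΣxy − ΣxΣy = 904.55 − 925.1 = -20.55
nΣx² − (Σx)² = 28854.3 − 28291.24 = 563.06; nΣy² − (Σy)² = 31.15 − 30.25 = 0.9
r = -20.55 / √(563.06 × 0.9) = -20.55 / 22.5112 ≈ -0.913

-0.913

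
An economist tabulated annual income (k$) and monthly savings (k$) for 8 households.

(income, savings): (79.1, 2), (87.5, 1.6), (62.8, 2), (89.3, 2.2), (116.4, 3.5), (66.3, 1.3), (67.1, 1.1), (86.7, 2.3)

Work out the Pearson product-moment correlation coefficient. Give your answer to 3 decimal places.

0.847

n = 8, Σx = 655.2, Σy = 16, Σx² = 55795.34, Σy² = 35.84, Σxy = 1387.07
nΣxy − ΣxΣy = 11096.56 − 10483.2 = 613.36
nΣx² − (Σx)² = 446362.72 − 429287.04 = 17075.68; nΣy² − (Σy)² = 286.72 − 256 = 30.72
r = 613.36 / √(17075.68 × 30.72) = 613.36 / 724.2685 ≈ 0.847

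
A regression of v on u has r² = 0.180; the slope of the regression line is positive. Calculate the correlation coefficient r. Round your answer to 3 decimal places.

|r| = √0.180 = 0.424
The association is positive, so r = 0.424.

0.424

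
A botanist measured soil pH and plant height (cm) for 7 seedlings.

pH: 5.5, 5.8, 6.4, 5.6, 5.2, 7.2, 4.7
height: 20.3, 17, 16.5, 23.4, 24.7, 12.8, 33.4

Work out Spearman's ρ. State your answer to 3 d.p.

Rank pH: 3, 5, 6, 4, 2, 7, 1
Rank height: 4, 3, 2, 5, 6, 1, 7
d = rank(pH) − rank(height): -1, 2, 4, -1, -4, 6, -6; Σd² = 110
ρ = 1 − 6Σd² / [n(n²−1)] = 1 − 6×110 / (7×48) = 1 − 660/336 ≈ -0.964

-0.964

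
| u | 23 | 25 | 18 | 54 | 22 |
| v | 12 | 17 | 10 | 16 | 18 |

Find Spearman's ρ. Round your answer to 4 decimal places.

0.3000

Rank u: 3, 4, 1, 5, 2
Rank v: 2, 4, 1, 3, 5
d = rank(u) − rank(v): 1, 0, 0, 2, -3; Σd² = 14
ρ = 1 − 6Σd² / [n(n²−1)] = 1 − 6×14 / (5×24) = 1 − 84/120 ≈ 0.3000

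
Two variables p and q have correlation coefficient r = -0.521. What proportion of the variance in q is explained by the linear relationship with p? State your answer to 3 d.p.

0.271

r² = (-0.521)² = 0.271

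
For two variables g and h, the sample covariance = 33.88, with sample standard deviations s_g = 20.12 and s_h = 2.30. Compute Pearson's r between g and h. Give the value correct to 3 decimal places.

0.732

r = Cov(g,h) / (s_g · s_h) = 33.88 / (20.12 × 2.30)
  = 33.88 / 46.2760 ≈ 0.732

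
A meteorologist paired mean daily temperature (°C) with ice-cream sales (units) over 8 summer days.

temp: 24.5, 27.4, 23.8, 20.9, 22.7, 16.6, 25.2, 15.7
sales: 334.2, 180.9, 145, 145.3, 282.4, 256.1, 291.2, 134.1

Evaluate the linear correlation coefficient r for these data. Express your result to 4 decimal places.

0.2804

n = 8, Σx = 176.8, Σy = 1769.2, Σx² = 4026.64, Σy² = 434668.76, Σxy = 39737.68
nΣxy − ΣxΣy = 317901.44 − 312794.56 = 5106.88
nΣx² − (Σx)² = 32213.12 − 31258.24 = 954.88; nΣy² − (Σy)² = 3477350.08 − 3130068.64 = 347281.44
r = 5106.88 / √(954.88 × 347281.44) = 5106.88 / 18210.2197 ≈ 0.2804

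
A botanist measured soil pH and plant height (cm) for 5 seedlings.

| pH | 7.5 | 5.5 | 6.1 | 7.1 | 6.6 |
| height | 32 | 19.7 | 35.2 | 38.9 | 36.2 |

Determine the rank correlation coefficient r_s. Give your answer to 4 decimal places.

0.4000

Rank pH: 5, 1, 2, 4, 3
Rank height: 2, 1, 3, 5, 4
d = rank(pH) − rank(height): 3, 0, -1, -1, -1; Σd² = 12
ρ = 1 − 6Σd² / [n(n²−1)] = 1 − 6×12 / (5×24) = 1 − 72/120 ≈ 0.4000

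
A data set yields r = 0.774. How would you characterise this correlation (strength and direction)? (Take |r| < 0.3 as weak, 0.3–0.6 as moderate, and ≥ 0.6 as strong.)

strong positive

r = 0.774 > 0 so the relationship is positive.
|r| = 0.774, which falls in the strong range.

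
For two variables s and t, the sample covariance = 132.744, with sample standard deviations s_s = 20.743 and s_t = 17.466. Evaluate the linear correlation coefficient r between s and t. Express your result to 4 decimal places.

0.3664

r = Cov(s,t) / (s_s · s_t) = 132.744 / (20.743 × 17.466)
  = 132.744 / 362.2972 ≈ 0.3664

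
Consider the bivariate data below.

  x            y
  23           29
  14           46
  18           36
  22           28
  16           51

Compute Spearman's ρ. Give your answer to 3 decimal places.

Rank x: 5, 1, 3, 4, 2
Rank y: 2, 4, 3, 1, 5
d = rank(x) − rank(y): 3, -3, 0, 3, -3; Σd² = 36
ρ = 1 − 6Σd² / [n(n²−1)] = 1 − 6×36 / (5×24) = 1 − 216/120 ≈ -0.800

-0.800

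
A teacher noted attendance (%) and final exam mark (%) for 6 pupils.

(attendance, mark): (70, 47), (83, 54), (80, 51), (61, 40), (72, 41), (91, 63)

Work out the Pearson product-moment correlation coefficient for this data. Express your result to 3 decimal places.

n = 6, Σx = 457, Σy = 296, Σx² = 35375, Σy² = 14976, Σxy = 22977
nΣxy − ΣxΣy = 137862 − 135272 = 2590
nΣx² − (Σx)² = 212250 − 208849 = 3401; nΣy² − (Σy)² = 89856 − 87616 = 2240
r = 2590 / √(3401 × 2240) = 2590 / 2760.1159 ≈ 0.938

0.938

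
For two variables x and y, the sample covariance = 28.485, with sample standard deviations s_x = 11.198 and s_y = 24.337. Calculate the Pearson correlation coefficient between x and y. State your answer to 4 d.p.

0.1045

r = Cov(x,y) / (s_x · s_y) = 28.485 / (11.198 × 24.337)
  = 28.485 / 272.5257 ≈ 0.1045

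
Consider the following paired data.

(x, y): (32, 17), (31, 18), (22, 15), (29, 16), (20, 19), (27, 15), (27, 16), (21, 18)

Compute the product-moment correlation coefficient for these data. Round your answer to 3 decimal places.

n = 8, Σx = 209, Σy = 134, Σx² = 5609, Σy² = 2260, Σxy = 3491
nΣxy − ΣxΣy = 27928 − 28006 = -78
nΣx² − (Σx)² = 44872 − 43681 = 1191; nΣy² − (Σy)² = 18080 − 17956 = 124
r = -78 / √(1191 × 124) = -78 / 384.2968 ≈ -0.203

-0.203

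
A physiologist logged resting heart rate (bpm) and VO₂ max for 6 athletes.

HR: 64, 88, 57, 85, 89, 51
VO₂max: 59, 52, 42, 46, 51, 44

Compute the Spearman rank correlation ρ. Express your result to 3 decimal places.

Rank HR: 3, 5, 2, 4, 6, 1
Rank VO₂max: 6, 5, 1, 3, 4, 2
d = rank(HR) − rank(VO₂max): -3, 0, 1, 1, 2, -1; Σd² = 16
ρ = 1 − 6Σd² / [n(n²−1)] = 1 − 6×16 / (6×35) = 1 − 96/210 ≈ 0.543

0.543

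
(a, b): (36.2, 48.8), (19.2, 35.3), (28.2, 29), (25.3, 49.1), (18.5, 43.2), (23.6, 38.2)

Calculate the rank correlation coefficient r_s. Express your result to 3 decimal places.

0.143

Rank a: 6, 2, 5, 4, 1, 3
Rank b: 5, 2, 1, 6, 4, 3
d = rank(a) − rank(b): 1, 0, 4, -2, -3, 0; Σd² = 30
ρ = 1 − 6Σd² / [n(n²−1)] = 1 − 6×30 / (6×35) = 1 − 180/210 ≈ 0.143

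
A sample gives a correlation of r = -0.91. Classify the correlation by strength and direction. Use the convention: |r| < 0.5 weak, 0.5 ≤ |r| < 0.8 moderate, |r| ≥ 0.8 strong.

r = -0.91 < 0 so the relationship is negative.
|r| = 0.91, which falls in the strong range.

strong negative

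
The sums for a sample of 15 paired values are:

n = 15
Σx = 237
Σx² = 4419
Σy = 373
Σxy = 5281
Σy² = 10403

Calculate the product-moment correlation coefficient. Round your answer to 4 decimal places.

r = (nΣxy − ΣxΣy) / √[(nΣx² − (Σx)²)(nΣy² − (Σy)²)]
Numerator: 15×5281 − 237×373 = -9186
Denominator: √[(66285 − 56169)(156045 − 139129)] = √[10116 × 16916] = 13081.3706
r = -9186 / 13081.3706 ≈ -0.7022

-0.7022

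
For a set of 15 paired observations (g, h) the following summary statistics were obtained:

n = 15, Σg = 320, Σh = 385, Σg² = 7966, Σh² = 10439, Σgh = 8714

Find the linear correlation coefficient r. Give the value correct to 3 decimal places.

r = (nΣgh − ΣgΣh) / √[(nΣg² − (Σg)²)(nΣh² − (Σh)²)]
Numerator: 15×8714 − 320×385 = 7510
Denominator: √[(119490 − 102400)(156585 − 148225)] = √[17090 × 8360] = 11952.9243
r = 7510 / 11952.9243 ≈ 0.628

0.628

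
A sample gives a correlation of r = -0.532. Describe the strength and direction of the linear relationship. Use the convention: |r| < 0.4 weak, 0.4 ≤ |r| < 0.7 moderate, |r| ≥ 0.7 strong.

moderate negative

r = -0.532 < 0 so the relationship is negative.
|r| = 0.532, which falls in the moderate range.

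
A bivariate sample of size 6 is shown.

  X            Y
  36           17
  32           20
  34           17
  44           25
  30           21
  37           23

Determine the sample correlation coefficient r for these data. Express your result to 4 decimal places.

n = 6, ΣX = 213, ΣY = 123, ΣX² = 7681, ΣY² = 2573, ΣXY = 4411
nΣXY − ΣXΣY = 26466 − 26199 = 267
nΣX² − (ΣX)² = 46086 − 45369 = 717; nΣY² − (ΣY)² = 15438 − 15129 = 309
r = 267 / √(717 × 309) = 267 / 470.6942 ≈ 0.5672

0.5672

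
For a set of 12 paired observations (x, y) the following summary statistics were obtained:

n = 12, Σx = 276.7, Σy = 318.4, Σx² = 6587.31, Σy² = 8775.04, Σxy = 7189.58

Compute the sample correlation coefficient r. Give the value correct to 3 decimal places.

-0.585

r = (nΣxy − ΣxΣy) / √[(nΣx² − (Σx)²)(nΣy² − (Σy)²)]
Numerator: 12×7189.58 − 276.7×318.4 = -1826.32
Denominator: √[(79047.72 − 76562.89)(105300.48 − 101378.56)] = √[2484.83 × 3921.92] = 3121.7470
r = -1826.32 / 3121.7470 ≈ -0.585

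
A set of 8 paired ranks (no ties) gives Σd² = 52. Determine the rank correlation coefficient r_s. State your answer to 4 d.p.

0.3810

ρ = 1 − 6Σd² / [n(n²−1)] = 1 − 6×52 / (8×63)
  = 1 − 312/504 = 1 − 0.61905 ≈ 0.3810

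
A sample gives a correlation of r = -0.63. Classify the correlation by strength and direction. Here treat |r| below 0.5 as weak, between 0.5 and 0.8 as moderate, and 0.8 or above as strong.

moderate negative

r = -0.63 < 0 so the relationship is negative.
|r| = 0.63, which falls in the moderate range.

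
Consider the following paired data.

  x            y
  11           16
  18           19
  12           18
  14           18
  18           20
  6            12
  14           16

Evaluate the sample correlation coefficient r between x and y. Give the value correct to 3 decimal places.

n = 7, Σx = 93, Σy = 119, Σx² = 1341, Σy² = 2065, Σxy = 1642
nΣxy − ΣxΣy = 11494 − 11067 = 427
nΣx² − (Σx)² = 9387 − 8649 = 738; nΣy² − (Σy)² = 14455 − 14161 = 294
r = 427 / √(738 × 294) = 427 / 465.8025 ≈ 0.917

0.917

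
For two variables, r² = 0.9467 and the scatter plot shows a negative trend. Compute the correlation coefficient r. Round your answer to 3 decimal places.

-0.973

|r| = √0.9467 = 0.973
The association is negative, so r = −0.973.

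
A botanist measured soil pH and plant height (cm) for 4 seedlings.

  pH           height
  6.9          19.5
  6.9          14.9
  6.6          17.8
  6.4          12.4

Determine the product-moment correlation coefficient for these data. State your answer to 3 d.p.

n = 4, Σx = 26.8, Σy = 64.6, Σx² = 179.74, Σy² = 1072.86, Σxy = 434.2
nΣxy − ΣxΣy = 1736.8 − 1731.28 = 5.52
nΣx² − (Σx)² = 718.96 − 718.24 = 0.72; nΣy² − (Σy)² = 4291.44 − 4173.16 = 118.28
r = 5.52 / √(0.72 × 118.28) = 5.52 / 9.2283 ≈ 0.598

0.598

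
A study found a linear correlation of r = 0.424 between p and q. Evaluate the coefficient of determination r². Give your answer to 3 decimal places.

0.180

r² = (0.424)² = 0.180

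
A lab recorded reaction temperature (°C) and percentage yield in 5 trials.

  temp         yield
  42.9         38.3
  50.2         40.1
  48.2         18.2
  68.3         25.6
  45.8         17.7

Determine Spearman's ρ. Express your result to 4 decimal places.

0.2000

Rank temp: 1, 4, 3, 5, 2
Rank yield: 4, 5, 2, 3, 1
d = rank(temp) − rank(yield): -3, -1, 1, 2, 1; Σd² = 16
ρ = 1 − 6Σd² / [n(n²−1)] = 1 − 6×16 / (5×24) = 1 − 96/120 ≈ 0.2000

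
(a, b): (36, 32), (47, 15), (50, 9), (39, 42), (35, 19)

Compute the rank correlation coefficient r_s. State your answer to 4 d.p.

-0.6000

Rank a: 2, 4, 5, 3, 1
Rank b: 4, 2, 1, 5, 3
d = rank(a) − rank(b): -2, 2, 4, -2, -2; Σd² = 32
ρ = 1 − 6Σd² / [n(n²−1)] = 1 − 6×32 / (5×24) = 1 − 192/120 ≈ -0.6000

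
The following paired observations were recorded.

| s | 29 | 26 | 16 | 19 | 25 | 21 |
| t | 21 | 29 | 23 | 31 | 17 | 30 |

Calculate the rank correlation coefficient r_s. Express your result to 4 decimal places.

-0.4286

Rank s: 6, 5, 1, 2, 4, 3
Rank t: 2, 4, 3, 6, 1, 5
d = rank(s) − rank(t): 4, 1, -2, -4, 3, -2; Σd² = 50
ρ = 1 − 6Σd² / [n(n²−1)] = 1 − 6×50 / (6×35) = 1 − 300/210 ≈ -0.4286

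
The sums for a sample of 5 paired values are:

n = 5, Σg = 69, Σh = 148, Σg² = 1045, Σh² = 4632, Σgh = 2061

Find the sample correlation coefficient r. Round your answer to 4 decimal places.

r = (nΣgh − ΣgΣh) / √[(nΣg² − (Σg)²)(nΣh² − (Σh)²)]
Numerator: 5×2061 − 69×148 = 93
Denominator: √[(5225 − 4761)(23160 − 21904)] = √[464 × 1256] = 763.4029
r = 93 / 763.4029 ≈ 0.1218

0.1218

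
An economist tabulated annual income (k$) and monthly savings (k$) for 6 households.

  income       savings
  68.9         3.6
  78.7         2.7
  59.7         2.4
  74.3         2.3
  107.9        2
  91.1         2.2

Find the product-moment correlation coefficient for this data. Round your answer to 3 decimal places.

n = 6, Σx = 480.6, Σy = 15.2, Σx² = 39967.1, Σy² = 40.14, Σxy = 1190.92
nΣxy − ΣxΣy = 7145.52 − 7305.12 = -159.6
nΣx² − (Σx)² = 239802.6 − 230976.36 = 8826.24; nΣy² − (Σy)² = 240.84 − 231.04 = 9.8
r = -159.6 / √(8826.24 × 9.8) = -159.6 / 294.1040 ≈ -0.543

-0.543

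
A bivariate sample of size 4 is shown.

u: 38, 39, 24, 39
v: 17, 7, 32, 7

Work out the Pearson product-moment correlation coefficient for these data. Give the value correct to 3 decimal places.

n = 4, Σu = 140, Σv = 63, Σu² = 5062, Σv² = 1411, Σuv = 1960
nΣuv − ΣuΣv = 7840 − 8820 = -980
nΣu² − (Σu)² = 20248 − 19600 = 648; nΣv² − (Σv)² = 5644 − 3969 = 1675
r = -980 / √(648 × 1675) = -980 / 1041.8253 ≈ -0.941

-0.941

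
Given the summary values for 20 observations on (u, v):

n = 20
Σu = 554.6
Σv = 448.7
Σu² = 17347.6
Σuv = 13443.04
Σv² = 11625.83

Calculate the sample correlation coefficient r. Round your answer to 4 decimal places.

r = (nΣuv − ΣuΣv) / √[(nΣu² − (Σu)²)(nΣv² − (Σv)²)]
Numerator: 20×13443.04 − 554.6×448.7 = 20011.78
Denominator: √[(346952 − 307581.16)(232516.6 − 201331.69)] = √[39370.84 × 31184.91] = 35039.6362
r = 20011.78 / 35039.6362 ≈ 0.5711

0.5711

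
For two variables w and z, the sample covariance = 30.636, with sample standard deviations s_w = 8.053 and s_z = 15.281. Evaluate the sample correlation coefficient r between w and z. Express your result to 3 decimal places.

r = Cov(w,z) / (s_w · s_z) = 30.636 / (8.053 × 15.281)
  = 30.636 / 123.0579 ≈ 0.249

0.249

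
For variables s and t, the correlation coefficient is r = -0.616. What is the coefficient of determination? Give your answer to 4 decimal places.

0.3795

r² = (-0.616)² = 0.3795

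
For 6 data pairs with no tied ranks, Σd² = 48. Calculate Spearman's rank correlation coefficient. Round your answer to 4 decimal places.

-0.3714

ρ = 1 − 6Σd² / [n(n²−1)] = 1 − 6×48 / (6×35)
  = 1 − 288/210 = 1 − 1.37143 ≈ -0.3714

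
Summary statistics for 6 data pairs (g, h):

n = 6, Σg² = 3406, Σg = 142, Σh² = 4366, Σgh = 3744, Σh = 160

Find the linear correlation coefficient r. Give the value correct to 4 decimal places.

r = (nΣgh − ΣgΣh) / √[(nΣg² − (Σg)²)(nΣh² − (Σh)²)]
Numerator: 6×3744 − 142×160 = -256
Denominator: √[(20436 − 20164)(26196 − 25600)] = √[272 × 596] = 402.6313
r = -256 / 402.6313 ≈ -0.6358

-0.6358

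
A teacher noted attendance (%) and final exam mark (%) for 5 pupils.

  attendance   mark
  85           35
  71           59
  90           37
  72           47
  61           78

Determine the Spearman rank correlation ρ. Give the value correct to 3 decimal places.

Rank attendance: 4, 2, 5, 3, 1
Rank mark: 1, 4, 2, 3, 5
d = rank(attendance) − rank(mark): 3, -2, 3, 0, -4; Σd² = 38
ρ = 1 − 6Σd² / [n(n²−1)] = 1 − 6×38 / (5×24) = 1 − 228/120 ≈ -0.900

-0.900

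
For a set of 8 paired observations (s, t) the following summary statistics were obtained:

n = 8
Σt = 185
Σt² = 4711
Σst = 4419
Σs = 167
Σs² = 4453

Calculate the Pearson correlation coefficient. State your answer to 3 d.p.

0.861

r = (nΣst − ΣsΣt) / √[(nΣs² − (Σs)²)(nΣt² − (Σt)²)]
Numerator: 8×4419 − 167×185 = 4457
Denominator: √[(35624 − 27889)(37688 − 34225)] = √[7735 × 3463] = 5175.5488
r = 4457 / 5175.5488 ≈ 0.861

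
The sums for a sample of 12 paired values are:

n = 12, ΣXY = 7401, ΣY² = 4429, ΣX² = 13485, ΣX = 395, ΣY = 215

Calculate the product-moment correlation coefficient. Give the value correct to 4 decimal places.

0.6137

r = (nΣXY − ΣXΣY) / √[(nΣX² − (ΣX)²)(nΣY² − (ΣY)²)]
Numerator: 12×7401 − 395×215 = 3887
Denominator: √[(161820 − 156025)(53148 − 46225)] = √[5795 × 6923] = 6333.9391
r = 3887 / 6333.9391 ≈ 0.6137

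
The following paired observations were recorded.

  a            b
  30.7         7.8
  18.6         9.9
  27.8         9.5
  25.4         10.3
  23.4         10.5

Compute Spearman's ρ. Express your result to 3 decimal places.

-0.700

Rank a: 5, 1, 4, 3, 2
Rank b: 1, 3, 2, 4, 5
d = rank(a) − rank(b): 4, -2, 2, -1, -3; Σd² = 34
ρ = 1 − 6Σd² / [n(n²−1)] = 1 − 6×34 / (5×24) = 1 − 204/120 ≈ -0.700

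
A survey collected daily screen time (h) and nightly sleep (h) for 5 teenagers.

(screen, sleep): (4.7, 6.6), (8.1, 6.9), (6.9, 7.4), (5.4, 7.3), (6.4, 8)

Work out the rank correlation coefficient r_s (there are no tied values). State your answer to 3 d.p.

Rank screen: 1, 5, 4, 2, 3
Rank sleep: 1, 2, 4, 3, 5
d = rank(screen) − rank(sleep): 0, 3, 0, -1, -2; Σd² = 14
ρ = 1 − 6Σd² / [n(n²−1)] = 1 − 6×14 / (5×24) = 1 − 84/120 ≈ 0.300

0.300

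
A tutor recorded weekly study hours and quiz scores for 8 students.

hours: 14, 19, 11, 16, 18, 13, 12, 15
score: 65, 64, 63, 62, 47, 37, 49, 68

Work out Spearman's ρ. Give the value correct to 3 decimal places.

Rank hours: 4, 8, 1, 6, 7, 3, 2, 5
Rank score: 7, 6, 5, 4, 2, 1, 3, 8
d = rank(hours) − rank(score): -3, 2, -4, 2, 5, 2, -1, -3; Σd² = 72
ρ = 1 − 6Σd² / [n(n²−1)] = 1 − 6×72 / (8×63) = 1 − 432/504 ≈ 0.143

0.143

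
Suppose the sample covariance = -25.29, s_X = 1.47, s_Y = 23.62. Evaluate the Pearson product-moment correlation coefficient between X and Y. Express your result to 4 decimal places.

-0.7284

r = Cov(X,Y) / (s_X · s_Y) = -25.29 / (1.47 × 23.62)
  = -25.29 / 34.7214 ≈ -0.7284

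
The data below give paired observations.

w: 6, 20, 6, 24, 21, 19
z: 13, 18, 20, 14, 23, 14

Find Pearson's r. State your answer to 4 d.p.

n = 6, Σw = 96, Σz = 102, Σw² = 1850, Σz² = 1814, Σwz = 1643
nΣwz − ΣwΣz = 9858 − 9792 = 66
nΣw² − (Σw)² = 11100 − 9216 = 1884; nΣz² − (Σz)² = 10884 − 10404 = 480
r = 66 / √(1884 × 480) = 66 / 950.9574 ≈ 0.0694

0.0694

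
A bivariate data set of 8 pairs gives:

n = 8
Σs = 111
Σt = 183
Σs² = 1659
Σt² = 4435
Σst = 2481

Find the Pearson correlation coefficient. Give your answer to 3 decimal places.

r = (nΣst − ΣsΣt) / √[(nΣs² − (Σs)²)(nΣt² − (Σt)²)]
Numerator: 8×2481 − 111×183 = -465
Denominator: √[(13272 − 12321)(35480 − 33489)] = √[951 × 1991] = 1376.0236
r = -465 / 1376.0236 ≈ -0.338

-0.338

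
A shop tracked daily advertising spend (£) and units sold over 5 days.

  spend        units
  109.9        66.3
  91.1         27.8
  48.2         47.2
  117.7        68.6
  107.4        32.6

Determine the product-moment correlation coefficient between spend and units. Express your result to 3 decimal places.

0.319

n = 5, Σx = 474.3, Σy = 242.5, Σx² = 48088.51, Σy² = 13165.09, Σxy = 23669.45
nΣxy − ΣxΣy = 118347.25 − 115017.75 = 3329.5
nΣx² − (Σx)² = 240442.55 − 224960.49 = 15482.06; nΣy² − (Σy)² = 65825.45 − 58806.25 = 7019.2
r = 3329.5 / √(15482.06 × 7019.2) = 3329.5 / 10424.5708 ≈ 0.319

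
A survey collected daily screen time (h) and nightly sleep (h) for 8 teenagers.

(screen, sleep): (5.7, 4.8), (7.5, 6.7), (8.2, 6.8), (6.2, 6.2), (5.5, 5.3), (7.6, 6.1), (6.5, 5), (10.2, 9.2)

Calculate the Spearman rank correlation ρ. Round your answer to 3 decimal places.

0.786

Rank screen: 2, 5, 7, 3, 1, 6, 4, 8
Rank sleep: 1, 6, 7, 5, 3, 4, 2, 8
d = rank(screen) − rank(sleep): 1, -1, 0, -2, -2, 2, 2, 0; Σd² = 18
ρ = 1 − 6Σd² / [n(n²−1)] = 1 − 6×18 / (8×63) = 1 − 108/504 ≈ 0.786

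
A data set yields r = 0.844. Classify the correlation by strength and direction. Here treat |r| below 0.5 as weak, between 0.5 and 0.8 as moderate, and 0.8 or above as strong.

r = 0.844 > 0 so the relationship is positive.
|r| = 0.844, which falls in the strong range.

strong positive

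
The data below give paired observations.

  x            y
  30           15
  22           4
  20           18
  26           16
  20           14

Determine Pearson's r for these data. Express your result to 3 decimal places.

n = 5, Σx = 118, Σy = 67, Σx² = 2860, Σy² = 1017, Σxy = 1594
nΣxy − ΣxΣy = 7970 − 7906 = 64
nΣx² − (Σx)² = 14300 − 13924 = 376; nΣy² − (Σy)² = 5085 − 4489 = 596
r = 64 / √(376 × 596) = 64 / 473.3878 ≈ 0.135

0.135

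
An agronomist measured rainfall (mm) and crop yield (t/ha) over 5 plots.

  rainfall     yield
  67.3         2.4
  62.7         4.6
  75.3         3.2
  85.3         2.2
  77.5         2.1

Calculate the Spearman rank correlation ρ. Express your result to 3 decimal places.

-0.800

Rank rainfall: 2, 1, 3, 5, 4
Rank yield: 3, 5, 4, 2, 1
d = rank(rainfall) − rank(yield): -1, -4, -1, 3, 3; Σd² = 36
ρ = 1 − 6Σd² / [n(n²−1)] = 1 − 6×36 / (5×24) = 1 − 216/120 ≈ -0.800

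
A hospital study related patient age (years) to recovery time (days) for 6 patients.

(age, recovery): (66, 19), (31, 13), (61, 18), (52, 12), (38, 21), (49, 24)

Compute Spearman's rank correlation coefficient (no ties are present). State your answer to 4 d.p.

Rank age: 6, 1, 5, 4, 2, 3
Rank recovery: 4, 2, 3, 1, 5, 6
d = rank(age) − rank(recovery): 2, -1, 2, 3, -3, -3; Σd² = 36
ρ = 1 − 6Σd² / [n(n²−1)] = 1 − 6×36 / (6×35) = 1 − 216/210 ≈ -0.0286

-0.0286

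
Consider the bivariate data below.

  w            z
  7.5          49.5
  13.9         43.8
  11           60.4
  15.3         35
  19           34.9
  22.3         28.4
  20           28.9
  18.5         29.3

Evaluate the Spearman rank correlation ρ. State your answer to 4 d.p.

-0.9524

Rank w: 1, 3, 2, 4, 6, 8, 7, 5
Rank z: 7, 6, 8, 5, 4, 1, 2, 3
d = rank(w) − rank(z): -6, -3, -6, -1, 2, 7, 5, 2; Σd² = 164
ρ = 1 − 6Σd² / [n(n²−1)] = 1 − 6×164 / (8×63) = 1 − 984/504 ≈ -0.9524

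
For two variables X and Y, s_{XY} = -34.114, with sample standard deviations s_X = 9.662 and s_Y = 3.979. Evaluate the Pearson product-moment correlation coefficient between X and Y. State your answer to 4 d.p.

-0.8873

r = Cov(X,Y) / (s_X · s_Y) = -34.114 / (9.662 × 3.979)
  = -34.114 / 38.4451 ≈ -0.8873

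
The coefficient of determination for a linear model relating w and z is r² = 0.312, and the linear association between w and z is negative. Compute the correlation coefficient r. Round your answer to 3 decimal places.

|r| = √0.312 = 0.559
The association is negative, so r = −0.559.

-0.559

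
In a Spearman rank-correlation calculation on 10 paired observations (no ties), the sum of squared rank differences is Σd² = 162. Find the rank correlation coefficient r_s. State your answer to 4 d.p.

ρ = 1 − 6Σd² / [n(n²−1)] = 1 − 6×162 / (10×99)
  = 1 − 972/990 = 1 − 0.98182 ≈ 0.0182

0.0182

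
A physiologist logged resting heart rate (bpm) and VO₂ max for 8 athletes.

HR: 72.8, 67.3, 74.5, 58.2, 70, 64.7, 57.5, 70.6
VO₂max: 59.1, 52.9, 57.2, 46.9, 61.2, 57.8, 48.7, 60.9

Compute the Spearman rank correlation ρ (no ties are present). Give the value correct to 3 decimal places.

0.595

Rank HR: 7, 4, 8, 2, 5, 3, 1, 6
Rank VO₂max: 6, 3, 4, 1, 8, 5, 2, 7
d = rank(HR) − rank(VO₂max): 1, 1, 4, 1, -3, -2, -1, -1; Σd² = 34
ρ = 1 − 6Σd² / [n(n²−1)] = 1 − 6×34 / (8×63) = 1 − 204/504 ≈ 0.595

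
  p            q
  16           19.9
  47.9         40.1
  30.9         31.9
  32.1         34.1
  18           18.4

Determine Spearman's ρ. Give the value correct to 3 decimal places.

Rank p: 1, 5, 3, 4, 2
Rank q: 2, 5, 3, 4, 1
d = rank(p) − rank(q): -1, 0, 0, 0, 1; Σd² = 2
ρ = 1 − 6Σd² / [n(n²−1)] = 1 − 6×2 / (5×24) = 1 − 12/120 ≈ 0.900

0.900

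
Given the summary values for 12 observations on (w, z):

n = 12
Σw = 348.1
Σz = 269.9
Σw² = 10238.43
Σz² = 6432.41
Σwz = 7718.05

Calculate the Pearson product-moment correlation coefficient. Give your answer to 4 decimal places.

-0.4933

r = (nΣwz − ΣwΣz) / √[(nΣw² − (Σw)²)(nΣz² − (Σz)²)]
Numerator: 12×7718.05 − 348.1×269.9 = -1335.59
Denominator: √[(122861.16 − 121173.61)(77188.92 − 72846.01)] = √[1687.55 × 4342.91] = 2707.1900
r = -1335.59 / 2707.1900 ≈ -0.4933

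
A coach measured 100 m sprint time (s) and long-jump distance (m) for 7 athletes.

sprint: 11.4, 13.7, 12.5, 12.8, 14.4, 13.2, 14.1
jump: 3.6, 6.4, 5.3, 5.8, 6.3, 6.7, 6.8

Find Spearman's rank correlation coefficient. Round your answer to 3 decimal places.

Rank sprint: 1, 5, 2, 3, 7, 4, 6
Rank jump: 1, 5, 2, 3, 4, 6, 7
d = rank(sprint) − rank(jump): 0, 0, 0, 0, 3, -2, -1; Σd² = 14
ρ = 1 − 6Σd² / [n(n²−1)] = 1 − 6×14 / (7×48) = 1 − 84/336 ≈ 0.750

0.750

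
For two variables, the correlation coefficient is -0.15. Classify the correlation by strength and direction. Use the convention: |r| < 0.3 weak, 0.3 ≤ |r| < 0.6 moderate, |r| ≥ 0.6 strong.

r = -0.15 < 0 so the relationship is negative.
|r| = 0.15, which falls in the weak range.

weak negative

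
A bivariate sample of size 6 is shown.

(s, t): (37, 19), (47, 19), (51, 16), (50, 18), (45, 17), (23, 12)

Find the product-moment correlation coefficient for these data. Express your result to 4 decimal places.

n = 6, Σs = 253, Σt = 101, Σs² = 11233, Σt² = 1735, Σst = 4353
nΣst − ΣsΣt = 26118 − 25553 = 565
nΣs² − (Σs)² = 67398 − 64009 = 3389; nΣt² − (Σt)² = 10410 − 10201 = 209
r = 565 / √(3389 × 209) = 565 / 841.6062 ≈ 0.6713

0.6713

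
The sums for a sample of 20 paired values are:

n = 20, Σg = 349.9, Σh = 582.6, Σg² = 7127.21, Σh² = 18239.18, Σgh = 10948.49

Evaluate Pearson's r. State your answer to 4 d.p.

0.6694

r = (nΣgh − ΣgΣh) / √[(nΣg² − (Σg)²)(nΣh² − (Σh)²)]
Numerator: 20×10948.49 − 349.9×582.6 = 15118.06
Denominator: √[(142544.2 − 122430.01)(364783.6 − 339422.76)] = √[20114.19 × 25360.84] = 22585.6759
r = 15118.06 / 22585.6759 ≈ 0.6694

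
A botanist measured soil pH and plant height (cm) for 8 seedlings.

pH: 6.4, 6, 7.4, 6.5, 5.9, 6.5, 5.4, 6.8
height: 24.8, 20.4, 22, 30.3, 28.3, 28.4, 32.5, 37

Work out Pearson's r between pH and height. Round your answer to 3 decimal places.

n = 8, Σx = 50.9, Σy = 223.7, Σx² = 326.43, Σy² = 6465.99, Σxy = 1419.54
nΣxy − ΣxΣy = 11356.32 − 11386.33 = -30.01
nΣx² − (Σx)² = 2611.44 − 2590.81 = 20.63; nΣy² − (Σy)² = 51727.92 − 50041.69 = 1686.23
r = -30.01 / √(20.63 × 1686.23) = -30.01 / 186.5125 ≈ -0.161

-0.161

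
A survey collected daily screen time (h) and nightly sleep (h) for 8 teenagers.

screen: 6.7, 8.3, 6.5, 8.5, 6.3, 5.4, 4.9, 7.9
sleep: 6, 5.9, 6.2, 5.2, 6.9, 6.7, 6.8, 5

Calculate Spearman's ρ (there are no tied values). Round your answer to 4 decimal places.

-0.8571

Rank screen: 5, 7, 4, 8, 3, 2, 1, 6
Rank sleep: 4, 3, 5, 2, 8, 6, 7, 1
d = rank(screen) − rank(sleep): 1, 4, -1, 6, -5, -4, -6, 5; Σd² = 156
ρ = 1 − 6Σd² / [n(n²−1)] = 1 − 6×156 / (8×63) = 1 − 936/504 ≈ -0.8571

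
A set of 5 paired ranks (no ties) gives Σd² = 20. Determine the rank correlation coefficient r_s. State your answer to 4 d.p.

0.0000

ρ = 1 − 6Σd² / [n(n²−1)] = 1 − 6×20 / (5×24)
  = 1 − 120/120 = 1 − 1.00000 ≈ 0.0000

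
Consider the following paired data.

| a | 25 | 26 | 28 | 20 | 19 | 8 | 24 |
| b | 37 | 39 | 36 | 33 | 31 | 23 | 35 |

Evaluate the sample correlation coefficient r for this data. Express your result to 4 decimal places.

n = 7, Σa = 150, Σb = 234, Σa² = 3486, Σb² = 7990, Σab = 5220
nΣab − ΣaΣb = 36540 − 35100 = 1440
nΣa² − (Σa)² = 24402 − 22500 = 1902; nΣb² − (Σb)² = 55930 − 54756 = 1174
r = 1440 / √(1902 × 1174) = 1440 / 1494.3052 ≈ 0.9637

0.9637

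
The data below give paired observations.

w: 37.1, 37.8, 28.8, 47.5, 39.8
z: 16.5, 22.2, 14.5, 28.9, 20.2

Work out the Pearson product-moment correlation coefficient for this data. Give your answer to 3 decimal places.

0.920

n = 5, Σw = 191, Σz = 102.3, Σw² = 7474.98, Σz² = 2218.59, Σwz = 4045.62
nΣwz − ΣwΣz = 20228.1 − 19539.3 = 688.8
nΣw² − (Σw)² = 37374.9 − 36481 = 893.9; nΣz² − (Σz)² = 11092.95 − 10465.29 = 627.66
r = 688.8 / √(893.9 × 627.66) = 688.8 / 749.0429 ≈ 0.920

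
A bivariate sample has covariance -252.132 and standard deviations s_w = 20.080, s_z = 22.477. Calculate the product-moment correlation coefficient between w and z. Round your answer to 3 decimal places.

-0.559

r = Cov(w,z) / (s_w · s_z) = -252.132 / (20.080 × 22.477)
  = -252.132 / 451.3382 ≈ -0.559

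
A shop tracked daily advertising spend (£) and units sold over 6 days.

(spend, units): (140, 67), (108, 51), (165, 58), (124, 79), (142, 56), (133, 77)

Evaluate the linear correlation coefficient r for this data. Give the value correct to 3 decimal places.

n = 6, Σx = 812, Σy = 388, Σx² = 111718, Σy² = 25760, Σxy = 52447
nΣxy − ΣxΣy = 314682 − 315056 = -374
nΣx² − (Σx)² = 670308 − 659344 = 10964; nΣy² − (Σy)² = 154560 − 150544 = 4016
r = -374 / √(10964 × 4016) = -374 / 6635.6178 ≈ -0.056

-0.056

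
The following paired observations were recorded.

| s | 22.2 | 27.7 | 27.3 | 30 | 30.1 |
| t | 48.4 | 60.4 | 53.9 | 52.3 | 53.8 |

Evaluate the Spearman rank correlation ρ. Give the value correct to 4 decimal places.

0.2000

Rank s: 1, 3, 2, 4, 5
Rank t: 1, 5, 4, 2, 3
d = rank(s) − rank(t): 0, -2, -2, 2, 2; Σd² = 16
ρ = 1 − 6Σd² / [n(n²−1)] = 1 − 6×16 / (5×24) = 1 − 96/120 ≈ 0.2000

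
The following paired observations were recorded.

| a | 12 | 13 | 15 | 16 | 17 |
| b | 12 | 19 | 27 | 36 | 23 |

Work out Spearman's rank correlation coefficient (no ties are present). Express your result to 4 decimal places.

Rank a: 1, 2, 3, 4, 5
Rank b: 1, 2, 4, 5, 3
d = rank(a) − rank(b): 0, 0, -1, -1, 2; Σd² = 6
ρ = 1 − 6Σd² / [n(n²−1)] = 1 − 6×6 / (5×24) = 1 − 36/120 ≈ 0.7000

0.7000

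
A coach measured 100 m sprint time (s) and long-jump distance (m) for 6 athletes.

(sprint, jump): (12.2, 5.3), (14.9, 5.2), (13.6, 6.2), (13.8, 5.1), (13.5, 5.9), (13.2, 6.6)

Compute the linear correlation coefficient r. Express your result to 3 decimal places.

-0.218

n = 6, Σx = 81.2, Σy = 34.3, Σx² = 1102.74, Σy² = 197.95, Σxy = 463.61
nΣxy − ΣxΣy = 2781.66 − 2785.16 = -3.5
nΣx² − (Σx)² = 6616.44 − 6593.44 = 23; nΣy² − (Σy)² = 1187.7 − 1176.49 = 11.21
r = -3.5 / √(23 × 11.21) = -3.5 / 16.0571 ≈ -0.218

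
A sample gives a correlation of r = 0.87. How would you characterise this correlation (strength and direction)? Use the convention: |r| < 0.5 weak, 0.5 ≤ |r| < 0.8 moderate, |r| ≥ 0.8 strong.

strong positive

r = 0.87 > 0 so the relationship is positive.
|r| = 0.87, which falls in the strong range.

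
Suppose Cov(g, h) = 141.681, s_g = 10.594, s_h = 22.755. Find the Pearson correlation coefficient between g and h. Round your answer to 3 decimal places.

0.588

r = Cov(g,h) / (s_g · s_h) = 141.681 / (10.594 × 22.755)
  = 141.681 / 241.0665 ≈ 0.588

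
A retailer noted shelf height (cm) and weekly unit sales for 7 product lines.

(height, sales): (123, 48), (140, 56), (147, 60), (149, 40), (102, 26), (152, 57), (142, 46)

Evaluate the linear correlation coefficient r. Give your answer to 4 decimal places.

0.7410

n = 7, Σx = 955, Σy = 333, Σx² = 132211, Σy² = 16681, Σxy = 46372
nΣxy − ΣxΣy = 324604 − 318015 = 6589
nΣx² − (Σx)² = 925477 − 912025 = 13452; nΣy² − (Σy)² = 116767 − 110889 = 5878
r = 6589 / √(13452 × 5878) = 6589 / 8892.1795 ≈ 0.7410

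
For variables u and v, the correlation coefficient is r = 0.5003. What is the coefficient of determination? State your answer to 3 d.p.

r² = (0.5003)² = 0.250

0.250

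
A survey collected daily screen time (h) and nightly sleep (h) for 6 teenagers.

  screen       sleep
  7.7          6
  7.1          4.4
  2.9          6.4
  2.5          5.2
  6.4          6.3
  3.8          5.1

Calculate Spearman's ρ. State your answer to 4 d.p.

Rank screen: 6, 5, 2, 1, 4, 3
Rank sleep: 4, 1, 6, 3, 5, 2
d = rank(screen) − rank(sleep): 2, 4, -4, -2, -1, 1; Σd² = 42
ρ = 1 − 6Σd² / [n(n²−1)] = 1 − 6×42 / (6×35) = 1 − 252/210 ≈ -0.2000

-0.2000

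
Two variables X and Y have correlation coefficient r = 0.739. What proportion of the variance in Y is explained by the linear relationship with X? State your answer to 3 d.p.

0.546

r² = (0.739)² = 0.546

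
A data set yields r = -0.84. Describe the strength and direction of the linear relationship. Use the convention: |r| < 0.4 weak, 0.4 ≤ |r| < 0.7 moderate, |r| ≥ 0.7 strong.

r = -0.84 < 0 so the relationship is negative.
|r| = 0.84, which falls in the strong range.

strong negative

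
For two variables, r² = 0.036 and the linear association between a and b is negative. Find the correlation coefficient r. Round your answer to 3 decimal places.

|r| = √0.036 = 0.190
The association is negative, so r = −0.190.

-0.190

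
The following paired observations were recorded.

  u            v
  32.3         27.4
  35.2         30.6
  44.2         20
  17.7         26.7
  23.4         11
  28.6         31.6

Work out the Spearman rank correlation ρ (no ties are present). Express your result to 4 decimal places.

0.1429

Rank u: 4, 5, 6, 1, 2, 3
Rank v: 4, 5, 2, 3, 1, 6
d = rank(u) − rank(v): 0, 0, 4, -2, 1, -3; Σd² = 30
ρ = 1 − 6Σd² / [n(n²−1)] = 1 − 6×30 / (6×35) = 1 − 180/210 ≈ 0.1429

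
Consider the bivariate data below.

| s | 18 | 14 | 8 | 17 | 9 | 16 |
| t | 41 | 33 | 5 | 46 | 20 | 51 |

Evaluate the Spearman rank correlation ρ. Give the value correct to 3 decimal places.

0.771

Rank s: 6, 3, 1, 5, 2, 4
Rank t: 4, 3, 1, 5, 2, 6
d = rank(s) − rank(t): 2, 0, 0, 0, 0, -2; Σd² = 8
ρ = 1 − 6Σd² / [n(n²−1)] = 1 − 6×8 / (6×35) = 1 − 48/210 ≈ 0.771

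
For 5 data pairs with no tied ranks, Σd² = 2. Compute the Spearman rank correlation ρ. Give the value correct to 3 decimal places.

0.900

ρ = 1 − 6Σd² / [n(n²−1)] = 1 − 6×2 / (5×24)
  = 1 − 12/120 = 1 − 0.1000 ≈ 0.900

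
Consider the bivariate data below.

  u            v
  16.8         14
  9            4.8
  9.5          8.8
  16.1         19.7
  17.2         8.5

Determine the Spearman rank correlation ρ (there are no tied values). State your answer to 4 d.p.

Rank u: 4, 1, 2, 3, 5
Rank v: 4, 1, 3, 5, 2
d = rank(u) − rank(v): 0, 0, -1, -2, 3; Σd² = 14
ρ = 1 − 6Σd² / [n(n²−1)] = 1 − 6×14 / (5×24) = 1 − 84/120 ≈ 0.3000

0.3000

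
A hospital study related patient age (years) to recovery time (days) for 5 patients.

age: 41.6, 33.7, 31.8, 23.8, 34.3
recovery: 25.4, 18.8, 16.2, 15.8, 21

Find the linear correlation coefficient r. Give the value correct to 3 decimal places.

0.899

n = 5, Σx = 165.2, Σy = 97.2, Σx² = 5620.42, Σy² = 1951.68, Σxy = 3301.7
nΣxy − ΣxΣy = 16508.5 − 16057.44 = 451.06
nΣx² − (Σx)² = 28102.1 − 27291.04 = 811.06; nΣy² − (Σy)² = 9758.4 − 9447.84 = 310.56
r = 451.06 / √(811.06 × 310.56) = 451.06 / 501.8793 ≈ 0.899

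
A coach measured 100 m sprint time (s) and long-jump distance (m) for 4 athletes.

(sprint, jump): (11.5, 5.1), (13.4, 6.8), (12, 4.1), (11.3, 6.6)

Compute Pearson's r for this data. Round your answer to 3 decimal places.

0.335

n = 4, Σx = 48.2, Σy = 22.6, Σx² = 583.5, Σy² = 132.62, Σxy = 273.55
nΣxy − ΣxΣy = 1094.2 − 1089.32 = 4.88
nΣx² − (Σx)² = 2334 − 2323.24 = 10.76; nΣy² − (Σy)² = 530.48 − 510.76 = 19.72
r = 4.88 / √(10.76 × 19.72) = 4.88 / 14.5666 ≈ 0.335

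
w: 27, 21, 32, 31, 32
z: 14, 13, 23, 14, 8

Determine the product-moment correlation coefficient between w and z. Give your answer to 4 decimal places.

n = 5, Σw = 143, Σz = 72, Σw² = 4179, Σz² = 1154, Σwz = 2077
nΣwz − ΣwΣz = 10385 − 10296 = 89
nΣw² − (Σw)² = 20895 − 20449 = 446; nΣz² − (Σz)² = 5770 − 5184 = 586
r = 89 / √(446 × 586) = 89 / 511.2299 ≈ 0.1741

0.1741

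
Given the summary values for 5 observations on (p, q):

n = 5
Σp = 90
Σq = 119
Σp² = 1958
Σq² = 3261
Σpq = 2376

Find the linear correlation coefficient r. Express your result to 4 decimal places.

r = (nΣpq − ΣpΣq) / √[(nΣp² − (Σp)²)(nΣq² − (Σq)²)]
Numerator: 5×2376 − 90×119 = 1170
Denominator: √[(9790 − 8100)(16305 − 14161)] = √[1690 × 2144] = 1903.5125
r = 1170 / 1903.5125 ≈ 0.6147

0.6147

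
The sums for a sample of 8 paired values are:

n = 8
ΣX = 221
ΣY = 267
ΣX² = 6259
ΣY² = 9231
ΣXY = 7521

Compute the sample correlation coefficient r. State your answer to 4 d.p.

0.6541

r = (nΣXY − ΣXΣY) / √[(nΣX² − (ΣX)²)(nΣY² − (ΣY)²)]
Numerator: 8×7521 − 221×267 = 1161
Denominator: √[(50072 − 48841)(73848 − 71289)] = √[1231 × 2559] = 1774.8603
r = 1161 / 1774.8603 ≈ 0.6541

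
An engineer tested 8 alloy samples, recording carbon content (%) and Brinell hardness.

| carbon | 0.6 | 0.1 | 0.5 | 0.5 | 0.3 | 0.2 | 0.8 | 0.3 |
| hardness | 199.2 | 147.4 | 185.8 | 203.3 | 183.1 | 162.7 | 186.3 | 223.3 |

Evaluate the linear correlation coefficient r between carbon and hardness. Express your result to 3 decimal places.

n = 8, Σx = 3.3, Σy = 1491.1, Σx² = 1.73, Σy² = 281827.41, Σxy = 632.31
nΣxy − ΣxΣy = 5058.48 − 4920.63 = 137.85
nΣx² − (Σx)² = 13.84 − 10.89 = 2.95; nΣy² − (Σy)² = 2254619.28 − 2223379.21 = 31240.07
r = 137.85 / √(2.95 × 31240.07) = 137.85 / 303.5757 ≈ 0.454

0.454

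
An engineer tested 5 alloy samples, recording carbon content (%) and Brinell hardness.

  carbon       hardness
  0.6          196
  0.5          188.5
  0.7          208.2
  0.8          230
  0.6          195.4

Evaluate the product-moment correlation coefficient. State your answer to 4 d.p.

0.9709

n = 5, Σx = 3.2, Σy = 1018.1, Σx² = 2.1, Σy² = 208376.65, Σxy = 658.83
nΣxy − ΣxΣy = 3294.15 − 3257.92 = 36.23
nΣx² − (Σx)² = 10.5 − 10.24 = 0.26; nΣy² − (Σy)² = 1041883.25 − 1036527.61 = 5355.64
r = 36.23 / √(0.26 × 5355.64) = 36.23 / 37.3158 ≈ 0.9709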